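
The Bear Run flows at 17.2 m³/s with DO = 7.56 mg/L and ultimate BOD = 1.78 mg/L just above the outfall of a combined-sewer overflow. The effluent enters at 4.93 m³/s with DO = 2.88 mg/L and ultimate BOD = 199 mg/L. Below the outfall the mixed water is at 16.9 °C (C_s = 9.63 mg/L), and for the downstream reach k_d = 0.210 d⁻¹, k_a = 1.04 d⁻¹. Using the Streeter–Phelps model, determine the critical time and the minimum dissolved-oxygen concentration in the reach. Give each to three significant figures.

t_c ≈ 1.55 d; minimum DO ≈ 2.96 mg/L

Mixed DO = (17.2×7.56 + 4.93×2.88)/(17.2+4.93) = 144.2/22.13 = 6.517 mg/L.
Mixed L₀ = (17.2×1.78 + 4.93×199)/(22.13) = 1012/22.13 = 45.72 mg/L.
Initial deficit D₀ = C_s − DO₀ = 9.63 − 6.517 = 3.113 mg/L.
t_c = (1/0.8300) ln[(1.04/0.210)(1 − 3.113×0.8300/(0.210×45.72))] = 1.205 × ln(3.620) = 1.550 d.
D_c = (0.210/1.04) × 45.72 × e^(−0.210×1.550) = 0.2019 × 45.72 × 0.7222 = 6.667 mg/L.
Minimum DO = 9.63 − 6.667 = 2.963 mg/L.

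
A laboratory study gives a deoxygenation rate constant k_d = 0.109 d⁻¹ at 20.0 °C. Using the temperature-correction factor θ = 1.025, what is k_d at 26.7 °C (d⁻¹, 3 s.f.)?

k_d(T₂) = k_d(T₁) · θ^(T₂−T₁) = 0.109 × 1.025^(26.7−20.0)
= 0.109 × 1.025^6.70 = 0.109 × 1.180 = 0.1286 d⁻¹.

k_d ≈ 0.129 d⁻¹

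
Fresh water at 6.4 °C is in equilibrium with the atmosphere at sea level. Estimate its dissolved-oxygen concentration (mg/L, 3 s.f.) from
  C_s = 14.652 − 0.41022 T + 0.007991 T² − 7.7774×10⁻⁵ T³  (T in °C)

C_s = 14.652 − 0.41022×6.4 + 0.007991×6.4² − 7.7774×10⁻⁵×6.4³ = 12.33 mg/L.

C_s ≈ 12.3 mg/L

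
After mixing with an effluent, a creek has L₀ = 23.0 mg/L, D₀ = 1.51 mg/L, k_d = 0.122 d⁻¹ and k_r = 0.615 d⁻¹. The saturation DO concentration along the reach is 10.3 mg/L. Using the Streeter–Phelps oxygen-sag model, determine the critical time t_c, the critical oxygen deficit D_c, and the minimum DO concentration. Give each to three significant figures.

With k_r/k_d = 5.041 and 1 − D₀(k_r−k_d)/(k_d L₀) = 0.7347,
t_c = ln(5.041 × 0.7347) / (0.615 − 0.122) = ln(3.704) / 0.4930 = 1.309/0.4930 = 2.656 d.
D_c = (k_d/k_r) L₀ e^(−k_d t_c) = (0.122/0.615) × 23.0 × e^(−0.122×2.656) = 0.1984 × 23.0 × 0.7232 = 3.300 mg/L.
Minimum DO = C_s − D_c = 10.3 − 3.300 = 7.000 mg/L.

t_c ≈ 2.66 d; D_c ≈ 3.30 mg/L; min DO ≈ 7.00 mg/L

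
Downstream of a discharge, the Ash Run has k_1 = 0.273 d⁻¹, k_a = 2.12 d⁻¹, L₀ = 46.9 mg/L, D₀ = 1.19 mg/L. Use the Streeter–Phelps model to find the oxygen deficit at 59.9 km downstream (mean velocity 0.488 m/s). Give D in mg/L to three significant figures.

D ≈ 4.42 mg/L

Travel time t = x/v = 59.9 km / (0.488 m/s) = 59900 m / 0.488 m/s = 122700 s = 1.421 d.
k_1 L₀/(k_a−k_1) = 0.273×46.9/(2.12−0.273) = 12.80/1.847 = 6.932 mg/L.
e^(−k_1 t) = e^(−0.273×1.421) = 0.6785; e^(−k_a t) = e^(−2.12×1.421) = 0.04920.
D = 6.932 × (0.6785 − 0.04920) + 1.19 × 0.04920 = 4.363 + 0.05855 = 4.421 mg/L.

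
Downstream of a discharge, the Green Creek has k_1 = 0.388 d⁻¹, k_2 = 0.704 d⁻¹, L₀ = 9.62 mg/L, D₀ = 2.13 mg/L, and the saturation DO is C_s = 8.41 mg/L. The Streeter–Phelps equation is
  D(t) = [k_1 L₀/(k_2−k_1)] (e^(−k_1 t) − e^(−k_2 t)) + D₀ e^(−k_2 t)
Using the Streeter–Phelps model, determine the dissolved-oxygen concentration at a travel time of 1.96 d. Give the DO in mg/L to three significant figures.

k_1 L₀/(k_2−k_1) = 0.388×9.62/(0.704−0.388) = 3.733/0.3160 = 11.81 mg/L.
e^(−k_1 t) = e^(−0.388×1.960) = 0.4674; e^(−k_2 t) = e^(−0.704×1.960) = 0.2516.
D = 11.81 × (0.4674 − 0.2516) + 2.13 × 0.2516 = 2.549 + 0.5359 = 3.085 mg/L.
DO = C_s − D = 8.41 − 3.085 = 5.325 mg/L.

DO ≈ 5.32 mg/L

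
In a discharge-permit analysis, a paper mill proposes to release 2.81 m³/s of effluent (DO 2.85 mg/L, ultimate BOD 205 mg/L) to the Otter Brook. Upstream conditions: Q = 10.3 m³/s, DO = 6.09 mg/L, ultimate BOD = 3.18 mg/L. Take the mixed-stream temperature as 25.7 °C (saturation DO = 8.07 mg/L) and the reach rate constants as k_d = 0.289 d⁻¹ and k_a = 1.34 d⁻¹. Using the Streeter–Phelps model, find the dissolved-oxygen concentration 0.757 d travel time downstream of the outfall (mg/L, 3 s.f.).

Mixed DO = (10.3×6.09 + 2.81×2.85)/(10.3+2.81) = 70.74/13.11 = 5.396 mg/L.
Mixed L₀ = (10.3×3.18 + 2.81×205)/(13.11) = 608.8/13.11 = 46.44 mg/L.
Initial deficit D₀ = C_s − DO₀ = 8.07 − 5.396 = 2.674 mg/L.
D(0.757) = [0.289×46.44/(1.34−0.289)](e^(−0.289×0.757) − e^(−1.34×0.757)) + 2.674 e^(−1.34×0.757)
= 12.77 × (0.8035 − 0.3626) + 2.674 × 0.3626 = 6.600 mg/L.
DO = 8.07 − 6.600 = 1.470 mg/L.

DO ≈ 1.47 mg/L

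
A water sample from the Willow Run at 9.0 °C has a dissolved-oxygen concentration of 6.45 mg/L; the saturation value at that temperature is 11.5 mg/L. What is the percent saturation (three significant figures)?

56.1 % saturation

% saturation = C/C_s × 100 = 6.45/11.5 × 100 = 56.1 %.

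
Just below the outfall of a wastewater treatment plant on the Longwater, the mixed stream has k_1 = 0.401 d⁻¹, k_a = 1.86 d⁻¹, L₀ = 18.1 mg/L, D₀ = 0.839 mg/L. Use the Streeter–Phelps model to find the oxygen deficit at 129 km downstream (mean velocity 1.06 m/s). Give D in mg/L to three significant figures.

Travel time t = x/v = 129 km / (1.06 m/s) = 129000 m / 1.06 m/s = 121700 s = 1.409 d.
k_1 L₀/(k_a−k_1) = 0.401×18.1/(1.86−0.401) = 7.258/1.459 = 4.975 mg/L.
e^(−k_1 t) = e^(−0.401×1.409) = 0.5685; e^(−k_a t) = e^(−1.86×1.409) = 0.07281.
D = 4.975 × (0.5685 − 0.07281) + 0.839 × 0.07281 = 2.466 + 0.06109 = 2.527 mg/L.

D ≈ 2.53 mg/L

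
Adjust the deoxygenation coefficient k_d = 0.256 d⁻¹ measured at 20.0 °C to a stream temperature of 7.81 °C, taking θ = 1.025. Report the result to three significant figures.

k_d ≈ 0.189 d⁻¹

k_d(T₂) = k_d(T₁) · θ^(T₂−T₁) = 0.256 × 1.025^(7.81−20.0)
= 0.256 × 1.025^-12.2 = 0.256 × 0.7401 = 0.1895 d⁻¹.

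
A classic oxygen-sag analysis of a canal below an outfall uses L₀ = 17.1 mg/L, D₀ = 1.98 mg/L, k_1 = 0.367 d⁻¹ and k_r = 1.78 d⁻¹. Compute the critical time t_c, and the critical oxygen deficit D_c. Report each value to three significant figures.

With k_r/k_1 = 4.850 and 1 − D₀(k_r−k_1)/(k_1 L₀) = 0.5542,
t_c = ln(4.850 × 0.5542) / (1.78 − 0.367) = ln(2.688) / 1.413 = 0.9888/1.413 = 0.6998 d.
D_c = (k_1/k_r) L₀ e^(−k_1 t_c) = (0.367/1.78) × 17.1 × e^(−0.367×0.6998) = 0.2062 × 17.1 × 0.7735 = 2.727 mg/L.

t_c ≈ 0.700 d; D_c ≈ 2.73 mg/L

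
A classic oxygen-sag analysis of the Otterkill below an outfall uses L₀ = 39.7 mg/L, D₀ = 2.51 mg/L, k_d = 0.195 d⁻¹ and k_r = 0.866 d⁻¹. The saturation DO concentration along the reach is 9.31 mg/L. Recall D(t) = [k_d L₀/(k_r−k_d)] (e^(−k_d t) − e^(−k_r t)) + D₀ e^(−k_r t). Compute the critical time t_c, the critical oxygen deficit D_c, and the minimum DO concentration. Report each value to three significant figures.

At the critical point dD/dt = 0, so k_d L₀ e^(−k_d t) = k_r D. Substituting D(t) from the Streeter–Phelps equation and solving for t gives
t_c = ln[(k_r/k_d)(1 − D₀(k_r−k_d)/(k_d L₀))] / (k_r−k_d).
Here k_r−k_d = 0.6710 d⁻¹ and 1 − D₀(k_r−k_d)/(k_d L₀) = 1 − 2.51×0.6710/(0.195×39.7) = 0.7824, so
t_c = ln(4.441 × 0.7824) / 0.6710 = 1.246 / 0.6710 = 1.856 d.
L(t_c) = L₀ e^(−k_d t_c) = 39.7 × 0.6963 = 27.64 mg/L, and at the critical point k_r D_c = k_d L, so D_c = (0.195/0.866) × 27.64 = 6.225 mg/L.
Minimum DO = C_s − D_c = 9.31 − 6.225 = 3.085 mg/L.

t_c ≈ 1.86 d; D_c ≈ 6.22 mg/L; min DO ≈ 3.09 mg/L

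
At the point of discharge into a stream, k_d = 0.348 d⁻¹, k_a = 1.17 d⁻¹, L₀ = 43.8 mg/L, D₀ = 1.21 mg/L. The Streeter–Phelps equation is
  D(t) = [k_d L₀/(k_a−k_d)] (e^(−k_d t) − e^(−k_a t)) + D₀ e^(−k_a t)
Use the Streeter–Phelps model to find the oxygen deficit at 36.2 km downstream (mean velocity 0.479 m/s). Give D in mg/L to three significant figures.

D ≈ 7.45 mg/L

Travel time t = x/v = 36.2 km / (0.479 m/s) = 36200 m / 0.479 m/s = 75570 s = 0.8747 d.
k_d L₀/(k_a−k_d) = 0.348×43.8/(1.17−0.348) = 15.24/0.8220 = 18.54 mg/L.
e^(−k_d t) = e^(−0.348×0.8747) = 0.7376; e^(−k_a t) = e^(−1.17×0.8747) = 0.3594.
D = 18.54 × (0.7376 − 0.3594) + 1.21 × 0.3594 = 7.013 + 0.4348 = 7.448 mg/L.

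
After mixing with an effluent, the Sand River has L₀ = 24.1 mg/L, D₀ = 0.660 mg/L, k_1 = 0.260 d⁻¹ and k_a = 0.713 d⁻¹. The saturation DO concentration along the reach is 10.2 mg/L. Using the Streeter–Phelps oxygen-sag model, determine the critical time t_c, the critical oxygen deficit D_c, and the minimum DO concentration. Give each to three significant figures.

t_c ≈ 2.12 d; D_c ≈ 5.07 mg/L; min DO ≈ 5.13 mg/L

At the critical point dD/dt = 0, so k_1 L₀ e^(−k_1 t) = k_a D. Substituting D(t) from the Streeter–Phelps equation and solving for t gives
t_c = ln[(k_a/k_1)(1 − D₀(k_a−k_1)/(k_1 L₀))] / (k_a−k_1).
Here k_a−k_1 = 0.4530 d⁻¹ and 1 − D₀(k_a−k_1)/(k_1 L₀) = 1 − 0.660×0.4530/(0.260×24.1) = 0.9523, so
t_c = ln(2.742 × 0.9523) / 0.4530 = 0.9599 / 0.4530 = 2.119 d.
D_c = (k_1/k_a) L₀ e^(−k_1 t_c) = (0.260/0.713) × 24.1 × e^(−0.260×2.119) = 0.3647 × 24.1 × 0.5764 = 5.066 mg/L.
Minimum DO = C_s − D_c = 10.2 − 5.066 = 5.134 mg/L.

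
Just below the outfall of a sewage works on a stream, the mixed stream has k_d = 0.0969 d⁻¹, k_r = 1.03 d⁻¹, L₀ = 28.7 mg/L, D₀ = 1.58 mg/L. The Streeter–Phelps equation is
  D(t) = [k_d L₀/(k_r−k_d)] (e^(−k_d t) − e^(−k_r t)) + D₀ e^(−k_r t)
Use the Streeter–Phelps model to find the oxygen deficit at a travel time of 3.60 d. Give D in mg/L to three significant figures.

k_d L₀/(k_r−k_d) = 0.0969×28.7/(1.03−0.0969) = 2.781/0.9331 = 2.980 mg/L.
e^(−k_d t) = e^(−0.0969×3.600) = 0.7055; e^(−k_r t) = e^(−1.03×3.600) = 0.02453.
D = 2.980 × (0.7055 − 0.02453) + 1.58 × 0.02453 = 2.030 + 0.03875 = 2.068 mg/L.

D ≈ 2.07 mg/L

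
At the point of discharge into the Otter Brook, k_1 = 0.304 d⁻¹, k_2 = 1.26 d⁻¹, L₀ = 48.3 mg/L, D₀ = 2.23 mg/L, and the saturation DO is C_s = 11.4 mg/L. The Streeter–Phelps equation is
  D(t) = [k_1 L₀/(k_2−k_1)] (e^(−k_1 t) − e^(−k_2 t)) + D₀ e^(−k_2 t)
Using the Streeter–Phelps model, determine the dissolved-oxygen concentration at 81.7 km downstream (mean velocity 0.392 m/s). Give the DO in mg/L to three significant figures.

Travel time t = x/v = 81.7 km / (0.392 m/s) = 81700 m / 0.392 m/s = 208400 s = 2.412 d.
k_1 L₀/(k_2−k_1) = 0.304×48.3/(1.26−0.304) = 14.68/0.9560 = 15.36 mg/L.
e^(−k_1 t) = e^(−0.304×2.412) = 0.4803; e^(−k_2 t) = e^(−1.26×2.412) = 0.04786.
D = 15.36 × (0.4803 − 0.04786) + 2.23 × 0.04786 = 6.642 + 0.1067 = 6.749 mg/L.
DO = C_s − D = 11.4 − 6.749 = 4.651 mg/L.

DO ≈ 4.65 mg/L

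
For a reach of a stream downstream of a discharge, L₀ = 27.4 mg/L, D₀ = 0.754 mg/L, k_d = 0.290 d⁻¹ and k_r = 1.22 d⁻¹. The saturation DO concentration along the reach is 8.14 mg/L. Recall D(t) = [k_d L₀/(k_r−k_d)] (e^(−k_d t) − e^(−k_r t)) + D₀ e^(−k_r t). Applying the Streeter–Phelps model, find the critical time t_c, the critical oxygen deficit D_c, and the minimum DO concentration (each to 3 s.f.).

t_c ≈ 1.45 d; D_c ≈ 4.28 mg/L; min DO ≈ 3.86 mg/L

t_c = [1/(k_r−k_d)] ln[(k_r/k_d)(1 − D₀(k_r−k_d)/(k_d L₀))]
= [1/(1.22−0.290)] ln[(1.22/0.290)(1 − 0.754×0.9300/(0.290×27.4))]
= (1/0.9300) ln[4.207 × 0.9118] = 1.075 × ln(3.836) = 1.075 × 1.344 = 1.446 d.
L(t_c) = L₀ e^(−k_d t_c) = 27.4 × 0.6576 = 18.02 mg/L, and at the critical point k_r D_c = k_d L, so D_c = (0.290/1.22) × 18.02 = 4.283 mg/L.
Minimum DO = C_s − D_c = 8.14 − 4.283 = 3.857 mg/L.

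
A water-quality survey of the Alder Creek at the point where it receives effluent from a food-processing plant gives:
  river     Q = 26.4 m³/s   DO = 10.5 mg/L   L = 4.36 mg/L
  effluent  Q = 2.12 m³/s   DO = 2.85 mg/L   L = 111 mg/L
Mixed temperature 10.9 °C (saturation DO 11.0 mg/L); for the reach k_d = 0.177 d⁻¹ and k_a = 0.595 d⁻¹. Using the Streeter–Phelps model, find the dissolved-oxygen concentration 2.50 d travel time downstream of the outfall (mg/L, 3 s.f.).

Mixed DO = (26.4×10.5 + 2.12×2.85)/(26.4+2.12) = 283.2/28.52 = 9.931 mg/L.
Mixed L₀ = (26.4×4.36 + 2.12×111)/(28.52) = 350.4/28.52 = 12.29 mg/L.
Initial deficit D₀ = C_s − DO₀ = 11.0 − 9.931 = 1.069 mg/L.
D(2.50) = [0.177×12.29/(0.595−0.177)](e^(−0.177×2.50) − e^(−0.595×2.50)) + 1.069 e^(−0.595×2.50)
= 5.203 × (0.6424 − 0.2259) + 1.069 × 0.2259 = 2.408 mg/L.
DO = 11.0 − 2.408 = 8.592 mg/L.

DO ≈ 8.59 mg/L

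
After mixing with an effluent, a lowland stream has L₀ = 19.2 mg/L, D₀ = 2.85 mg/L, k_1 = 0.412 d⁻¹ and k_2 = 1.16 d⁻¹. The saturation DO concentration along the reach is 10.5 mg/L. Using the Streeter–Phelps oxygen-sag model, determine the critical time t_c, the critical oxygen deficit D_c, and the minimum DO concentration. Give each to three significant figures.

t_c ≈ 0.964 d; D_c ≈ 4.58 mg/L; min DO ≈ 5.92 mg/L

t_c = [1/(k_2−k_1)] ln[(k_2/k_1)(1 − D₀(k_2−k_1)/(k_1 L₀))]
= [1/(1.16−0.412)] ln[(1.16/0.412)(1 − 2.85×0.7480/(0.412×19.2))]
= (1/0.7480) ln[2.816 × 0.7305] = 1.337 × ln(2.057) = 1.337 × 0.7211 = 0.9641 d.
D_c = (k_1/k_2) L₀ e^(−k_1 t_c) = (0.412/1.16) × 19.2 × e^(−0.412×0.9641) = 0.3552 × 19.2 × 0.6722 = 4.584 mg/L.
Minimum DO = C_s − D_c = 10.5 − 4.584 = 5.916 mg/L.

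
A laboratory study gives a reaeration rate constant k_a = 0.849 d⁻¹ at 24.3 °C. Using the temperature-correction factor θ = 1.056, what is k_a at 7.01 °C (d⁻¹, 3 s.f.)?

k_a(T₂) = k_a(T₁) · θ^(T₂−T₁) = 0.849 × 1.056^(7.01−24.3)
= 0.849 × 1.056^-17.3 = 0.849 × 0.3898 = 0.3309 d⁻¹.

k_a ≈ 0.331 d⁻¹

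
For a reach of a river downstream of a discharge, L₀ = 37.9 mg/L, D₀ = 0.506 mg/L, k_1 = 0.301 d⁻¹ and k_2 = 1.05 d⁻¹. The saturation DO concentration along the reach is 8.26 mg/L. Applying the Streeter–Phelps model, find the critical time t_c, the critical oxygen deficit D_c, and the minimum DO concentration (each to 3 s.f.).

t_c ≈ 1.62 d; D_c ≈ 6.67 mg/L; min DO ≈ 1.59 mg/L

t_c = [1/(k_2−k_1)] ln[(k_2/k_1)(1 − D₀(k_2−k_1)/(k_1 L₀))]
= [1/(1.05−0.301)] ln[(1.05/0.301)(1 − 0.506×0.7490/(0.301×37.9))]
= (1/0.7490) ln[3.488 × 0.9668] = 1.335 × ln(3.372) = 1.335 × 1.216 = 1.623 d.
L(t_c) = L₀ e^(−k_1 t_c) = 37.9 × 0.6135 = 23.25 mg/L, and at the critical point k_2 D_c = k_1 L, so D_c = (0.301/1.05) × 23.25 = 6.666 mg/L.
Minimum DO = C_s − D_c = 8.26 − 6.666 = 1.594 mg/L.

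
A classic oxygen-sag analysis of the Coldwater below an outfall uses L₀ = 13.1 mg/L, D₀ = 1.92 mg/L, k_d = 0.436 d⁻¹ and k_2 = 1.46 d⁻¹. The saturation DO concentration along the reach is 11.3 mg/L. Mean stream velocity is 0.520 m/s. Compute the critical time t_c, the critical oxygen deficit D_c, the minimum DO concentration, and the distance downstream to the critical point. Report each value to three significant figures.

t_c = [1/(k_2−k_d)] ln[(k_2/k_d)(1 − D₀(k_2−k_d)/(k_d L₀))]
= [1/(1.46−0.436)] ln[(1.46/0.436)(1 − 1.92×1.024/(0.436×13.1))]
= (1/1.024) ln[3.349 × 0.6558] = 0.9766 × ln(2.196) = 0.9766 × 0.7866 = 0.7682 d.
D_c = (k_d/k_2) L₀ e^(−k_d t_c) = (0.436/1.46) × 13.1 × e^(−0.436×0.7682) = 0.2986 × 13.1 × 0.7154 = 2.799 mg/L.
Minimum DO = C_s − D_c = 11.3 − 2.799 = 8.501 mg/L.
x_c = v t_c = 0.520 m/s × 0.7682 d × 86400 s/d = 34510 m ≈ 34.5 km.

t_c ≈ 0.768 d; D_c ≈ 2.80 mg/L; min DO ≈ 8.50 mg/L; x_c ≈ 34.5 km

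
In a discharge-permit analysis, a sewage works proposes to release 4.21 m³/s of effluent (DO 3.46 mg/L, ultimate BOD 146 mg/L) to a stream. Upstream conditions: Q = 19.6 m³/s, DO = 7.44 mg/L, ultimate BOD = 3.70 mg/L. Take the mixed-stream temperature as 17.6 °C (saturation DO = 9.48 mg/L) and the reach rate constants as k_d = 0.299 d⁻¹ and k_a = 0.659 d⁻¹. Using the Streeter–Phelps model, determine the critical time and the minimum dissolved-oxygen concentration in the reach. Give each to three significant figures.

Mixed DO = (19.6×7.44 + 4.21×3.46)/(19.6+4.21) = 160.4/23.81 = 6.736 mg/L.
Mixed L₀ = (19.6×3.70 + 4.21×146)/(23.81) = 687.2/23.81 = 28.86 mg/L.
Initial deficit D₀ = C_s − DO₀ = 9.48 − 6.736 = 2.744 mg/L.
t_c = (1/0.3600) ln[(0.659/0.299)(1 − 2.744×0.3600/(0.299×28.86))] = 2.778 × ln(1.952) = 1.858 d.
D_c = (0.299/0.659) × 28.86 × e^(−0.299×1.858) = 0.4537 × 28.86 × 0.5738 = 7.514 mg/L.
Minimum DO = 9.48 − 7.514 = 1.966 mg/L.

t_c ≈ 1.86 d; minimum DO ≈ 1.97 mg/L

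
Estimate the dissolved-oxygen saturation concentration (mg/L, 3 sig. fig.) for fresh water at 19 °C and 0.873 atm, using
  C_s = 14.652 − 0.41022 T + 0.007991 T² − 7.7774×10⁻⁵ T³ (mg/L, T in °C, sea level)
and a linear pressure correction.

At sea level: C_s = 14.652 − 0.41022×19 + 0.007991×19² − 7.7774×10⁻⁵×19³ = 9.209 mg/L.
Pressure correction: C_s' = 9.209 × 0.873 = 8.040 mg/L.

C_s ≈ 8.04 mg/L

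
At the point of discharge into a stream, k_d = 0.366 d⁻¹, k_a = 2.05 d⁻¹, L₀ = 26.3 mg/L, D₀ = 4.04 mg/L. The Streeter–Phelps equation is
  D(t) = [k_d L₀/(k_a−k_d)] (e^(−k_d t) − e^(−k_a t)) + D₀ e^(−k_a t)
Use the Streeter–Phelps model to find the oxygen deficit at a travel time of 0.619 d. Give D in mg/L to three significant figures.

k_d L₀/(k_a−k_d) = 0.366×26.3/(2.05−0.366) = 9.626/1.684 = 5.716 mg/L.
e^(−k_d t) = e^(−0.366×0.6190) = 0.7973; e^(−k_a t) = e^(−2.05×0.6190) = 0.2811.
D = 5.716 × (0.7973 − 0.2811) + 4.04 × 0.2811 = 2.950 + 1.136 = 4.086 mg/L.

D ≈ 4.09 mg/L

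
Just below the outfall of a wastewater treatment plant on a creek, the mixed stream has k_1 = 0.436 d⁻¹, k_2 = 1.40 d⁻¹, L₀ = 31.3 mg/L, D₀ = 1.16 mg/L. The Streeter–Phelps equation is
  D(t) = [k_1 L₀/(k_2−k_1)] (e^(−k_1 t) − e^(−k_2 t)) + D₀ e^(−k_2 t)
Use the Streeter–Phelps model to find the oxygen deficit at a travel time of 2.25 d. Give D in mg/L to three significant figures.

D ≈ 4.75 mg/L

k_1 L₀/(k_2−k_1) = 0.436×31.3/(1.40−0.436) = 13.65/0.9640 = 14.16 mg/L.
e^(−k_1 t) = e^(−0.436×2.250) = 0.3749; e^(−k_2 t) = e^(−1.40×2.250) = 0.04285.
D = 14.16 × (0.3749 − 0.04285) + 1.16 × 0.04285 = 4.701 + 0.04971 = 4.751 mg/L.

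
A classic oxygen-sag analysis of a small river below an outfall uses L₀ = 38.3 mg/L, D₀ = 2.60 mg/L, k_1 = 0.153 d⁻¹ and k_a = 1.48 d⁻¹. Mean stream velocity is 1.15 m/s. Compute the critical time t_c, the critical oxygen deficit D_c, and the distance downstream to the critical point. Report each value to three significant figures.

t_c ≈ 1.04 d; D_c ≈ 3.38 mg/L; x_c ≈ 103 km

t_c = [1/(k_a−k_1)] ln[(k_a/k_1)(1 − D₀(k_a−k_1)/(k_1 L₀))]
= [1/(1.48−0.153)] ln[(1.48/0.153)(1 − 2.60×1.327/(0.153×38.3))]
= (1/1.327) ln[9.673 × 0.4112] = 0.7536 × ln(3.978) = 0.7536 × 1.381 = 1.040 d.
D_c = (k_1/k_a) L₀ e^(−k_1 t_c) = (0.153/1.48) × 38.3 × e^(−0.153×1.040) = 0.1034 × 38.3 × 0.8528 = 3.377 mg/L.
x_c = v t_c = 1.15 m/s × 1.040 d × 86400 s/d = 103400 m ≈ 103 km.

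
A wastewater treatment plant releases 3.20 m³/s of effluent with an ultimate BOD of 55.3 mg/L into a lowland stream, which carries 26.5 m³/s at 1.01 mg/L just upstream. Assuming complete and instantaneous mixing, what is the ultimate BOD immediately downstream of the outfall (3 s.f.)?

Flow-weighted mixing: C = (Q_r C_r + Q_w C_w)/(Q_r + Q_w)
= (26.5×1.01 + 3.20×55.3)/(26.5 + 3.20) = 203.7/29.70 = 6.859 mg/L.

6.86 mg/L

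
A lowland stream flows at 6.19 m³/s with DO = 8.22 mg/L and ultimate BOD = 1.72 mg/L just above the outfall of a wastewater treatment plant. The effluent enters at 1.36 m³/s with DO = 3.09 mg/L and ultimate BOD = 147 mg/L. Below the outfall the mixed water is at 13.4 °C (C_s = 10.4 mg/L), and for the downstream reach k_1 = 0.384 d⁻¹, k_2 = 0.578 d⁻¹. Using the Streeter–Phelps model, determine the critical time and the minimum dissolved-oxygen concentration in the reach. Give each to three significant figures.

Mixed DO = (6.19×8.22 + 1.36×3.09)/(6.19+1.36) = 55.08/7.550 = 7.296 mg/L.
Mixed L₀ = (6.19×1.72 + 1.36×147)/(7.550) = 210.6/7.550 = 27.89 mg/L.
Initial deficit D₀ = C_s − DO₀ = 10.4 − 7.296 = 3.104 mg/L.
t_c = (1/0.1940) ln[(0.578/0.384)(1 − 3.104×0.1940/(0.384×27.89))] = 5.155 × ln(1.421) = 1.810 d.
D_c = (0.384/0.578) × 27.89 × e^(−0.384×1.810) = 0.6644 × 27.89 × 0.4991 = 9.248 mg/L.
Minimum DO = 10.4 − 9.248 = 1.152 mg/L.

t_c ≈ 1.81 d; minimum DO ≈ 1.15 mg/L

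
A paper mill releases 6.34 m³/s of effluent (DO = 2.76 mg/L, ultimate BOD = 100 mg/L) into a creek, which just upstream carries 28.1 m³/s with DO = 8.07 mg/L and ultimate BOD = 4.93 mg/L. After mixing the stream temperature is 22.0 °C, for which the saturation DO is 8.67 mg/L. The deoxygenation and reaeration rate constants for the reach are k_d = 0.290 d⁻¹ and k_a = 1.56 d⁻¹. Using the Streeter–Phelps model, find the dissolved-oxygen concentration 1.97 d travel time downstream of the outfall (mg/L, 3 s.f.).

Mixed DO = (28.1×8.07 + 6.34×2.76)/(28.1+6.34) = 244.3/34.44 = 7.092 mg/L.
Mixed L₀ = (28.1×4.93 + 6.34×100)/(34.44) = 772.5/34.44 = 22.43 mg/L.
Initial deficit D₀ = C_s − DO₀ = 8.67 − 7.092 = 1.578 mg/L.
D(1.97) = [0.290×22.43/(1.56−0.290)](e^(−0.290×1.97) − e^(−1.56×1.97)) + 1.578 e^(−1.56×1.97)
= 5.122 × (0.5648 − 0.04627) + 1.578 × 0.04627 = 2.729 mg/L.
DO = 8.67 − 2.729 = 5.941 mg/L.

DO ≈ 5.94 mg/L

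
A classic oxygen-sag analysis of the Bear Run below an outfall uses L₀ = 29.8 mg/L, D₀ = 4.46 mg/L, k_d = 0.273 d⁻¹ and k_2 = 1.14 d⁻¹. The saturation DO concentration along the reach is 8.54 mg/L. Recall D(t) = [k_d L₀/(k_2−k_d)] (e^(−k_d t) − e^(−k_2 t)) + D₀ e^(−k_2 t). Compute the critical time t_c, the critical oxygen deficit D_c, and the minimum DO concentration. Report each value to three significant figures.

With k_2/k_d = 4.176 and 1 − D₀(k_2−k_d)/(k_d L₀) = 0.5247,
t_c = ln(4.176 × 0.5247) / (1.14 − 0.273) = ln(2.191) / 0.8670 = 0.7844/0.8670 = 0.9047 d.
L(t_c) = L₀ e^(−k_d t_c) = 29.8 × 0.7812 = 23.28 mg/L, and at the critical point k_2 D_c = k_d L, so D_c = (0.273/1.14) × 23.28 = 5.575 mg/L.
Minimum DO = C_s − D_c = 8.54 − 5.575 = 2.965 mg/L.

t_c ≈ 0.905 d; D_c ≈ 5.57 mg/L; min DO ≈ 2.97 mg/L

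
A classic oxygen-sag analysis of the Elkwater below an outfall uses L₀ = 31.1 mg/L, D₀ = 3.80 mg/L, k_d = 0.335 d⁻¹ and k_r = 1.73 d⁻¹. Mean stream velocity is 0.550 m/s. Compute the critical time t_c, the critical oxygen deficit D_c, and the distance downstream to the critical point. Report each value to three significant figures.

t_c ≈ 0.667 d; D_c ≈ 4.82 mg/L; x_c ≈ 31.7 km

At the critical point dD/dt = 0, so k_d L₀ e^(−k_d t) = k_r D. Substituting D(t) from the Streeter–Phelps equation and solving for t gives
t_c = ln[(k_r/k_d)(1 − D₀(k_r−k_d)/(k_d L₀))] / (k_r−k_d).
Here k_r−k_d = 1.395 d⁻¹ and 1 − D₀(k_r−k_d)/(k_d L₀) = 1 − 3.80×1.395/(0.335×31.1) = 0.4912, so
t_c = ln(5.164 × 0.4912) / 1.395 = 0.9308 / 1.395 = 0.6673 d.
L(t_c) = L₀ e^(−k_d t_c) = 31.1 × 0.7997 = 24.87 mg/L, and at the critical point k_r D_c = k_d L, so D_c = (0.335/1.73) × 24.87 = 4.816 mg/L.
x_c = v t_c = 0.550 m/s × 0.6673 d × 86400 s/d = 31710 m ≈ 31.7 km.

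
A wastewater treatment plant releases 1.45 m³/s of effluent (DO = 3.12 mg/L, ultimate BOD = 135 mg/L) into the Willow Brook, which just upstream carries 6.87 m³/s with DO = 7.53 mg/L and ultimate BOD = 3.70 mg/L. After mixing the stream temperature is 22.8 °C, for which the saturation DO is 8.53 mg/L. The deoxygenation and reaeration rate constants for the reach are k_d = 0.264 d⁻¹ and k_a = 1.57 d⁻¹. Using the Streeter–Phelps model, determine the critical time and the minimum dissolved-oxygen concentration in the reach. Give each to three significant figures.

Mixed DO = (6.87×7.53 + 1.45×3.12)/(6.87+1.45) = 56.26/8.320 = 6.761 mg/L.
Mixed L₀ = (6.87×3.70 + 1.45×135)/(8.320) = 221.2/8.320 = 26.58 mg/L.
Initial deficit D₀ = C_s − DO₀ = 8.53 − 6.761 = 1.769 mg/L.
t_c = (1/1.306) ln[(1.57/0.264)(1 − 1.769×1.306/(0.264×26.58))] = 0.7657 × ln(3.990) = 1.060 d.
D_c = (0.264/1.57) × 26.58 × e^(−0.264×1.060) = 0.1682 × 26.58 × 0.7560 = 3.379 mg/L.
Minimum DO = 8.53 − 3.379 = 5.151 mg/L.

t_c ≈ 1.06 d; minimum DO ≈ 5.15 mg/L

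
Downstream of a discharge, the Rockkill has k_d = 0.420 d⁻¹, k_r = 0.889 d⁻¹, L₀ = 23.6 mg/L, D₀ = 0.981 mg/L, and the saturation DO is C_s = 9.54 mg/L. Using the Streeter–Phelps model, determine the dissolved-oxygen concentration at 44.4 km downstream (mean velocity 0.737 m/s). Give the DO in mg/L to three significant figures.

DO ≈ 4.61 mg/L

Travel time t = x/v = 44.4 km / (0.737 m/s) = 44400 m / 0.737 m/s = 60240 s = 0.6973 d.
k_d L₀/(k_r−k_d) = 0.420×23.6/(0.889−0.420) = 9.912/0.4690 = 21.13 mg/L.
e^(−k_d t) = e^(−0.420×0.6973) = 0.7461; e^(−k_r t) = e^(−0.889×0.6973) = 0.5380.
D = 21.13 × (0.7461 − 0.5380) + 0.981 × 0.5380 = 4.398 + 0.5278 = 4.926 mg/L.
DO = C_s − D = 9.54 − 4.926 = 4.614 mg/L.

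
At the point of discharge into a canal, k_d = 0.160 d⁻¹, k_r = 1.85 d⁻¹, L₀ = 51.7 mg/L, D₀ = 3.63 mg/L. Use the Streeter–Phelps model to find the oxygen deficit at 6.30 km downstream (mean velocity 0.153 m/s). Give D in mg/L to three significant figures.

Travel time t = x/v = 6.30 km / (0.153 m/s) = 6300 m / 0.153 m/s = 41180 s = 0.4766 d.
k_d L₀/(k_r−k_d) = 0.160×51.7/(1.85−0.160) = 8.272/1.690 = 4.895 mg/L.
e^(−k_d t) = e^(−0.160×0.4766) = 0.9266; e^(−k_r t) = e^(−1.85×0.4766) = 0.4141.
D = 4.895 × (0.9266 − 0.4141) + 3.63 × 0.4141 = 2.508 + 1.503 = 4.012 mg/L.

D ≈ 4.01 mg/L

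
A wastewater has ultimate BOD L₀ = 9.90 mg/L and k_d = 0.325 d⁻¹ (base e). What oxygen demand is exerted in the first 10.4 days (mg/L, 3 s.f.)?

y_t = L₀(1 − e^(−k_d t)) = 9.90 × (1 − e^(−0.325×10.4))
= 9.90 × (1 − 0.03405) = 9.90 × 0.9660 = 9.563 mg/L.

y ≈ 9.56 mg/L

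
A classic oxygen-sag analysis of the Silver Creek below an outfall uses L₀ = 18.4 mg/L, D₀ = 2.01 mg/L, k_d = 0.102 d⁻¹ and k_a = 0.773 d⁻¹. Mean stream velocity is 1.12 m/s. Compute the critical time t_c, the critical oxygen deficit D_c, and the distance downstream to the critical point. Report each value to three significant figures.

t_c ≈ 1.13 d; D_c ≈ 2.16 mg/L; x_c ≈ 109 km

At the critical point dD/dt = 0, so k_d L₀ e^(−k_d t) = k_a D. Substituting D(t) from the Streeter–Phelps equation and solving for t gives
t_c = ln[(k_a/k_d)(1 − D₀(k_a−k_d)/(k_d L₀))] / (k_a−k_d).
Here k_a−k_d = 0.6710 d⁻¹ and 1 − D₀(k_a−k_d)/(k_d L₀) = 1 − 2.01×0.6710/(0.102×18.4) = 0.2814, so
t_c = ln(7.578 × 0.2814) / 0.6710 = 0.7572 / 0.6710 = 1.129 d.
L(t_c) = L₀ e^(−k_d t_c) = 18.4 × 0.8913 = 16.40 mg/L, and at the critical point k_a D_c = k_d L, so D_c = (0.102/0.773) × 16.40 = 2.164 mg/L.
x_c = v t_c = 1.12 m/s × 1.129 d × 86400 s/d = 109200 m ≈ 109 km.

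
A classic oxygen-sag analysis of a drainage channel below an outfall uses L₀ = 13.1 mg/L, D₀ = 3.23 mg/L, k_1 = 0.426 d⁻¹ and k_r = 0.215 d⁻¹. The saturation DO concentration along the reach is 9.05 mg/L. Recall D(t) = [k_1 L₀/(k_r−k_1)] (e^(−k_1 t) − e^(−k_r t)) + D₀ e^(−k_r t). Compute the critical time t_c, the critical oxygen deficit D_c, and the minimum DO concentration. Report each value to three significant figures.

t_c ≈ 2.69 d; D_c ≈ 8.24 mg/L; min DO ≈ 0.814 mg/L

With k_r/k_1 = 0.5047 and 1 − D₀(k_r−k_1)/(k_1 L₀) = 1.122,
t_c = ln(0.5047 × 1.122) / (0.215 − 0.426) = ln(0.5663) / -0.2110 = -0.5686/-0.2110 = 2.695 d.
D_c = (k_1/k_r) L₀ e^(−k_1 t_c) = (0.426/0.215) × 13.1 × e^(−0.426×2.695) = 1.981 × 13.1 × 0.3173 = 8.236 mg/L.
Minimum DO = C_s − D_c = 9.05 − 8.236 = 0.8143 mg/L.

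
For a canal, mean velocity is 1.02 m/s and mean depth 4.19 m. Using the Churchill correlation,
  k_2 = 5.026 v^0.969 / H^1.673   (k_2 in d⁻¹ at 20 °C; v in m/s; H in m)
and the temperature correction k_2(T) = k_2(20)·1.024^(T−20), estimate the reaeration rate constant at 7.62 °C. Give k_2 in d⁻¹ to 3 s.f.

k_2 ≈ 0.348 d⁻¹

k_2(20) = 5.026 × 1.02^0.969 / 4.19^1.673 = 5.026 × 1.019 / 10.99 = 0.4662 d⁻¹.
k_2(7.62) = 0.4662 × 1.024^(7.62−20) = 0.4662 × 0.7456 = 0.3476 d⁻¹.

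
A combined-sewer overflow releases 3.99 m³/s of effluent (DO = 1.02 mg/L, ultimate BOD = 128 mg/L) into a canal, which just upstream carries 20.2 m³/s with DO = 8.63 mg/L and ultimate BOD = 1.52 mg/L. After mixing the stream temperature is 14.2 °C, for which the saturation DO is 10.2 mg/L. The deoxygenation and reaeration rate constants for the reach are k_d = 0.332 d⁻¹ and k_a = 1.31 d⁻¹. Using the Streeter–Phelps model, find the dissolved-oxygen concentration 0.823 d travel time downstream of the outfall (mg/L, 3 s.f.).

DO ≈ 6.04 mg/L

Mixed DO = (20.2×8.63 + 3.99×1.02)/(20.2+3.99) = 178.4/24.19 = 7.375 mg/L.
Mixed L₀ = (20.2×1.52 + 3.99×128)/(24.19) = 541.4/24.19 = 22.38 mg/L.
Initial deficit D₀ = C_s − DO₀ = 10.2 − 7.375 = 2.825 mg/L.
D(0.823) = [0.332×22.38/(1.31−0.332)](e^(−0.332×0.823) − e^(−1.31×0.823)) + 2.825 e^(−1.31×0.823)
= 7.598 × (0.7609 − 0.3402) + 2.825 × 0.3402 = 4.158 mg/L.
DO = 10.2 − 4.158 = 6.042 mg/L.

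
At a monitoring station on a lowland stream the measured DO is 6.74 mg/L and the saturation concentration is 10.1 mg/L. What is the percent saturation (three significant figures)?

66.7 % saturation

% saturation = C/C_s × 100 = 6.74/10.1 × 100 = 66.7 %.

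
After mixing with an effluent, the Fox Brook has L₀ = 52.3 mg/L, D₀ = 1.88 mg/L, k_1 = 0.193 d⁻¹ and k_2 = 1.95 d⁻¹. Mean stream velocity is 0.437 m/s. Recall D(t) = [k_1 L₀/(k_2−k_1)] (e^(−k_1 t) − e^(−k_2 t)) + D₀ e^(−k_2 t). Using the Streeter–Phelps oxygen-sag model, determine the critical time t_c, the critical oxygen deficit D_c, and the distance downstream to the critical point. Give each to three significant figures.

t_c = [1/(k_2−k_1)] ln[(k_2/k_1)(1 − D₀(k_2−k_1)/(k_1 L₀))]
= [1/(1.95−0.193)] ln[(1.95/0.193)(1 − 1.88×1.757/(0.193×52.3))]
= (1/1.757) ln[10.10 × 0.6728] = 0.5692 × ln(6.797) = 0.5692 × 1.917 = 1.091 d.
D_c = (k_1/k_2) L₀ e^(−k_1 t_c) = (0.193/1.95) × 52.3 × e^(−0.193×1.091) = 0.09897 × 52.3 × 0.8102 = 4.194 mg/L.
x_c = v t_c = 0.437 m/s × 1.091 d × 86400 s/d = 41180 m ≈ 41.2 km.

t_c ≈ 1.09 d; D_c ≈ 4.19 mg/L; x_c ≈ 41.2 km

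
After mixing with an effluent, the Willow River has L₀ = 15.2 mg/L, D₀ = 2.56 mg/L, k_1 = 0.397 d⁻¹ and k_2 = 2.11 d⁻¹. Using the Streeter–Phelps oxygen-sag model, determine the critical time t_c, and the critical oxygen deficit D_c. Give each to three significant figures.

With k_2/k_1 = 5.315 and 1 − D₀(k_2−k_1)/(k_1 L₀) = 0.2733,
t_c = ln(5.315 × 0.2733) / (2.11 − 0.397) = ln(1.452) / 1.713 = 0.3733/1.713 = 0.2179 d.
L(t_c) = L₀ e^(−k_1 t_c) = 15.2 × 0.9171 = 13.94 mg/L, and at the critical point k_2 D_c = k_1 L, so D_c = (0.397/2.11) × 13.94 = 2.623 mg/L.

t_c ≈ 0.218 d; D_c ≈ 2.62 mg/L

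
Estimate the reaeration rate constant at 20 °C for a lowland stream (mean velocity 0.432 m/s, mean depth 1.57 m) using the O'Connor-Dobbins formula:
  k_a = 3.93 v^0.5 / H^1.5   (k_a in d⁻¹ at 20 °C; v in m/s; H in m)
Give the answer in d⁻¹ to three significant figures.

k_a = 3.93 × 0.432^0.5 / 1.57^1.5 = 3.93 × 0.6573 / 1.967 = 1.313 d⁻¹.

k_a ≈ 1.31 d⁻¹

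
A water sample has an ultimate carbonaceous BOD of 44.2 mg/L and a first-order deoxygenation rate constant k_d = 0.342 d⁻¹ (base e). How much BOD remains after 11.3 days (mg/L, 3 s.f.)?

L ≈ 0.927 mg/L

L_t = L₀ e^(−k_d t) = 44.2 × e^(−0.342×11.3) = 44.2 × 0.02097 = 0.9269 mg/L.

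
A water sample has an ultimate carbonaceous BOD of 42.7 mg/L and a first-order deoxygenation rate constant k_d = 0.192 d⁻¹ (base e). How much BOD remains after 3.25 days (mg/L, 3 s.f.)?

L_t = L₀ e^(−k_d t) = 42.7 × e^(−0.192×3.25) = 42.7 × 0.5358 = 22.88 mg/L.

L ≈ 22.9 mg/L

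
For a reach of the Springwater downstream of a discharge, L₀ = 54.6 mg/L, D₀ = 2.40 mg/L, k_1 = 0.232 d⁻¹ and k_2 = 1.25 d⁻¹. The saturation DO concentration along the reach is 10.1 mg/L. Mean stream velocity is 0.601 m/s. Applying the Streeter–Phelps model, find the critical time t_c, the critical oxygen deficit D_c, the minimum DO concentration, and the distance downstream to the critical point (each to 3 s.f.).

t_c = [1/(k_2−k_1)] ln[(k_2/k_1)(1 − D₀(k_2−k_1)/(k_1 L₀))]
= [1/(1.25−0.232)] ln[(1.25/0.232)(1 − 2.40×1.018/(0.232×54.6))]
= (1/1.018) ln[5.388 × 0.8071] = 0.9823 × ln(4.349) = 0.9823 × 1.470 = 1.444 d.
D_c = (k_1/k_2) L₀ e^(−k_1 t_c) = (0.232/1.25) × 54.6 × e^(−0.232×1.444) = 0.1856 × 54.6 × 0.7154 = 7.249 mg/L.
Minimum DO = C_s − D_c = 10.1 − 7.249 = 2.851 mg/L.
x_c = v t_c = 0.601 m/s × 1.444 d × 86400 s/d = 74980 m ≈ 75.0 km.

t_c ≈ 1.44 d; D_c ≈ 7.25 mg/L; min DO ≈ 2.85 mg/L; x_c ≈ 75.0 km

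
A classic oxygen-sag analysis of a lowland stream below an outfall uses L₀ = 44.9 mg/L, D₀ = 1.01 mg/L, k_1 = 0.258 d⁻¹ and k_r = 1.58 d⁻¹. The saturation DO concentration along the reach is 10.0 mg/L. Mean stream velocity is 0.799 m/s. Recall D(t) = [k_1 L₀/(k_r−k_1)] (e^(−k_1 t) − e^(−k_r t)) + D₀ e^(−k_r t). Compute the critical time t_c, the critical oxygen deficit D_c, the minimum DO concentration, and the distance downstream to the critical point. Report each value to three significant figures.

With k_r/k_1 = 6.124 and 1 − D₀(k_r−k_1)/(k_1 L₀) = 0.8847,
t_c = ln(6.124 × 0.8847) / (1.58 − 0.258) = ln(5.418) / 1.322 = 1.690/1.322 = 1.278 d.
D_c = (k_1/k_r) L₀ e^(−k_1 t_c) = (0.258/1.58) × 44.9 × e^(−0.258×1.278) = 0.1633 × 44.9 × 0.7191 = 5.272 mg/L.
Minimum DO = C_s − D_c = 10.0 − 5.272 = 4.728 mg/L.
x_c = v t_c = 0.799 m/s × 1.278 d × 86400 s/d = 88240 m ≈ 88.2 km.

t_c ≈ 1.28 d; D_c ≈ 5.27 mg/L; min DO ≈ 4.73 mg/L; x_c ≈ 88.2 km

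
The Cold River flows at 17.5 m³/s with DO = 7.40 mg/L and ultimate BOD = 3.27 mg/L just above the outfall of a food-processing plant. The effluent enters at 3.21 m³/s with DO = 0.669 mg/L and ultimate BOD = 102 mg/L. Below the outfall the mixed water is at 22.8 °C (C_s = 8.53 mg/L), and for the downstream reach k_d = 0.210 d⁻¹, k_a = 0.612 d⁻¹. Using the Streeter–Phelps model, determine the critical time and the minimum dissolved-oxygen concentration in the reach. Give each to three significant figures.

Mixed DO = (17.5×7.40 + 3.21×0.669)/(17.5+3.21) = 131.6/20.71 = 6.357 mg/L.
Mixed L₀ = (17.5×3.27 + 3.21×102)/(20.71) = 384.6/20.71 = 18.57 mg/L.
Initial deficit D₀ = C_s − DO₀ = 8.53 − 6.357 = 2.173 mg/L.
t_c = (1/0.4020) ln[(0.612/0.210)(1 − 2.173×0.4020/(0.210×18.57))] = 2.488 × ln(2.261) = 2.030 d.
D_c = (0.210/0.612) × 18.57 × e^(−0.210×2.030) = 0.3431 × 18.57 × 0.6529 = 4.161 mg/L.
Minimum DO = 8.53 − 4.161 = 4.369 mg/L.

t_c ≈ 2.03 d; minimum DO ≈ 4.37 mg/L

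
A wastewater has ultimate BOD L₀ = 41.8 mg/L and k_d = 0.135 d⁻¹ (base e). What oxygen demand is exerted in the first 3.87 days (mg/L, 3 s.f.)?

y_t = L₀(1 − e^(−k_d t)) = 41.8 × (1 − e^(−0.135×3.87))
= 41.8 × (1 − 0.5931) = 41.8 × 0.4069 = 17.01 mg/L.

y ≈ 17.0 mg/L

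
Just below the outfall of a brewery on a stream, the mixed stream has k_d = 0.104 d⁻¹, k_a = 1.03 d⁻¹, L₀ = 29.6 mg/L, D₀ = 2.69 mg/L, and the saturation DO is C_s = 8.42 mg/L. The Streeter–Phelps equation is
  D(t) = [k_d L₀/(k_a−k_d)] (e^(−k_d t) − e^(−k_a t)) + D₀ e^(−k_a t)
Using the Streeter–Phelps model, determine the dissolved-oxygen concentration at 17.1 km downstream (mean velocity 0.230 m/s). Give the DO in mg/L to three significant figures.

Travel time t = x/v = 17.1 km / (0.230 m/s) = 17100 m / 0.230 m/s = 74350 s = 0.8605 d.
k_d L₀/(k_a−k_d) = 0.104×29.6/(1.03−0.104) = 3.078/0.9260 = 3.324 mg/L.
e^(−k_d t) = e^(−0.104×0.8605) = 0.9144; e^(−k_a t) = e^(−1.03×0.8605) = 0.4122.
D = 3.324 × (0.9144 − 0.4122) + 2.69 × 0.4122 = 1.670 + 1.109 = 2.778 mg/L.
DO = C_s − D = 8.42 − 2.778 = 5.642 mg/L.

DO ≈ 5.64 mg/L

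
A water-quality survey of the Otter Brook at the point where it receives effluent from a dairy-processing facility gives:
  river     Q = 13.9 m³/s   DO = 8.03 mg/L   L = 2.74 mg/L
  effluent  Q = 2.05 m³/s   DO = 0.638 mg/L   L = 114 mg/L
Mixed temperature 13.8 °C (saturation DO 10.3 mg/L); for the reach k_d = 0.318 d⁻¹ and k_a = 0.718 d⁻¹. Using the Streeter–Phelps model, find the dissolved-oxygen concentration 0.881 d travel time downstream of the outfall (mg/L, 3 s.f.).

Mixed DO = (13.9×8.03 + 2.05×0.638)/(13.9+2.05) = 112.9/15.95 = 7.080 mg/L.
Mixed L₀ = (13.9×2.74 + 2.05×114)/(15.95) = 271.8/15.95 = 17.04 mg/L.
Initial deficit D₀ = C_s − DO₀ = 10.3 − 7.080 = 3.220 mg/L.
D(0.881) = [0.318×17.04/(0.718−0.318)](e^(−0.318×0.881) − e^(−0.718×0.881)) + 3.220 e^(−0.718×0.881)
= 13.55 × (0.7557 − 0.5312) + 3.220 × 0.5312 = 4.751 mg/L.
DO = 10.3 − 4.751 = 5.549 mg/L.

DO ≈ 5.55 mg/L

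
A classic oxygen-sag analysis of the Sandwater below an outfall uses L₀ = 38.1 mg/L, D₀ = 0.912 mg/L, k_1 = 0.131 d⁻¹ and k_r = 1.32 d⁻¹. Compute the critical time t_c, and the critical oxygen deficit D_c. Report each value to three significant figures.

t_c ≈ 1.74 d; D_c ≈ 3.01 mg/L

With k_r/k_1 = 10.08 and 1 − D₀(k_r−k_1)/(k_1 L₀) = 0.7827,
t_c = ln(10.08 × 0.7827) / (1.32 − 0.131) = ln(7.887) / 1.189 = 2.065/1.189 = 1.737 d.
L(t_c) = L₀ e^(−k_1 t_c) = 38.1 × 0.7965 = 30.35 mg/L, and at the critical point k_r D_c = k_1 L, so D_c = (0.131/1.32) × 30.35 = 3.012 mg/L.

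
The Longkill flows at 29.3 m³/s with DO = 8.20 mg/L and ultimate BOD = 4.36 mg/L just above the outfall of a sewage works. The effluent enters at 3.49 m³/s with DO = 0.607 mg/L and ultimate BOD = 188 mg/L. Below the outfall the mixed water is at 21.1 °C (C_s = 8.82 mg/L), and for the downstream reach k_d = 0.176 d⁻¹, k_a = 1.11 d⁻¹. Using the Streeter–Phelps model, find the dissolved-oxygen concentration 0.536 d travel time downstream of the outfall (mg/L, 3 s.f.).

Mixed DO = (29.3×8.20 + 3.49×0.607)/(29.3+3.49) = 242.4/32.79 = 7.392 mg/L.
Mixed L₀ = (29.3×4.36 + 3.49×188)/(32.79) = 783.9/32.79 = 23.91 mg/L.
Initial deficit D₀ = C_s − DO₀ = 8.82 − 7.392 = 1.428 mg/L.
D(0.536) = [0.176×23.91/(1.11−0.176)](e^(−0.176×0.536) − e^(−1.11×0.536)) + 1.428 e^(−1.11×0.536)
= 4.505 × (0.9100 − 0.5516) + 1.428 × 0.5516 = 2.402 mg/L.
DO = 8.82 − 2.402 = 6.418 mg/L.

DO ≈ 6.42 mg/L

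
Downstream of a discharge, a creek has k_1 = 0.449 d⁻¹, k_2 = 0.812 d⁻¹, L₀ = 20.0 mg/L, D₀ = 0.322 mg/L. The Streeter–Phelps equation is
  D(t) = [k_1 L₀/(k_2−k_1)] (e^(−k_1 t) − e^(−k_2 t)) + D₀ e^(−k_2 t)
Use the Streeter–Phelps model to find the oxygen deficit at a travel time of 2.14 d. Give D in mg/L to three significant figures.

k_1 L₀/(k_2−k_1) = 0.449×20.0/(0.812−0.449) = 8.980/0.3630 = 24.74 mg/L.
e^(−k_1 t) = e^(−0.449×2.140) = 0.3826; e^(−k_2 t) = e^(−0.812×2.140) = 0.1759.
D = 24.74 × (0.3826 − 0.1759) + 0.322 × 0.1759 = 5.112 + 0.05665 = 5.168 mg/L.

D ≈ 5.17 mg/L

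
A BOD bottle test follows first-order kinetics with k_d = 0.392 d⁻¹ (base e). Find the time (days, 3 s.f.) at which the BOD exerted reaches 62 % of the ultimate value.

t ≈ 2.47 d

y/L₀ = 1 − e^(−k_d t) = 0.62 ⇒ e^(−k_d t) = 0.380
t = −ln(0.380) / 0.392 = 0.9676 / 0.392 = 2.468 d.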